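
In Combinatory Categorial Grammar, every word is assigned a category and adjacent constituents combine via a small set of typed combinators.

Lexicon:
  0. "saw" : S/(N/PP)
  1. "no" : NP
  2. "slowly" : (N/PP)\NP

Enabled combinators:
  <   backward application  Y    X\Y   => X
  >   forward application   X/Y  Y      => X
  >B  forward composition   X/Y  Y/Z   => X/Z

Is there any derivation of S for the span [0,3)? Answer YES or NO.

[0,3] S   >
  [0,1] "saw" : S/(N/PP)
  [1,3] N/PP   <
    [1,2] "no" : NP
    [2,3] "slowly" : (N/PP)\NP

YES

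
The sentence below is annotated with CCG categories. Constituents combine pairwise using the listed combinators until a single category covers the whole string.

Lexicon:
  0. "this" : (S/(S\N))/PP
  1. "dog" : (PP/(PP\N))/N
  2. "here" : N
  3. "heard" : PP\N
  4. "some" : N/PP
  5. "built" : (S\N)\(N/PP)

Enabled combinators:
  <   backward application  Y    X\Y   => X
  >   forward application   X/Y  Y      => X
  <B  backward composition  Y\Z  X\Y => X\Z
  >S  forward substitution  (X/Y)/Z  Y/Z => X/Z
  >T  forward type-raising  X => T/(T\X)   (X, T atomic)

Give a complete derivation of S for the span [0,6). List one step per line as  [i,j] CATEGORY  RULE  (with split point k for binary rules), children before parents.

[0,1] (S/(S\N))/PP  lex  "this"
[1,2] (PP/(PP\N))/N  lex  "dog"
[2,3] N  lex  "here"
[1,3] PP/(PP\N)  >  k=2
[3,4] PP\N  lex  "heard"
[1,4] PP  >  k=3
[0,4] S/(S\N)  >  k=1
[4,5] N/PP  lex  "some"
[5,6] (S\N)\(N/PP)  lex  "built"
[4,6] S\N  <  k=5
[0,6] S  >  k=4

[0,6] S   >
  [0,4] S/(S\N)   >
    [0,1] "this" : (S/(S\N))/PP
    [1,4] PP   >
      [1,3] PP/(PP\N)   >
        [1,2] "dog" : (PP/(PP\N))/N
        [2,3] "here" : N
      [3,4] "heard" : PP\N
  [4,6] S\N   <
    [4,5] "some" : N/PP
    [5,6] "built" : (S\N)\(N/PP)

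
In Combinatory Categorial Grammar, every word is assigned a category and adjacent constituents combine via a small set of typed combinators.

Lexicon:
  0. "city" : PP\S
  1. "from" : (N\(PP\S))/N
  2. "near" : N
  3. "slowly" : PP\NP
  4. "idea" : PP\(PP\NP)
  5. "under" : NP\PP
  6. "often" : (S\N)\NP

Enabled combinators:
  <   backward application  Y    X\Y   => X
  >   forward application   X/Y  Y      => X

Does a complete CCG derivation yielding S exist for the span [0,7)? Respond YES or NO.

[0,7] S   <
  [0,3] N   <
    [0,1] "city" : PP\S
    [1,3] N\(PP\S)   >
      [1,2] "from" : (N\(PP\S))/N
      [2,3] "near" : N
  [3,7] S\N   <
    [3,6] NP   <
      [3,5] PP   <
        [3,4] "slowly" : PP\NP
        [4,5] "idea" : PP\(PP\NP)
      [5,6] "under" : NP\PP
    [6,7] "often" : (S\N)\NP

YES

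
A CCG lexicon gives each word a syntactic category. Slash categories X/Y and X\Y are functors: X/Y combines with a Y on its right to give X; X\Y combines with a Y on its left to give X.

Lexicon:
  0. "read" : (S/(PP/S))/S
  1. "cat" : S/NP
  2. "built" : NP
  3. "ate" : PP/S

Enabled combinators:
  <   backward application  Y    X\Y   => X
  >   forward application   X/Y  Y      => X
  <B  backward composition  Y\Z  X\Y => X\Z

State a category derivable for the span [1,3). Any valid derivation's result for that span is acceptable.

[0,4] S   >
  [0,3] S/(PP/S)   >
    [0,1] "read" : (S/(PP/S))/S
    [1,3] S   >
      [1,2] "cat" : S/NP
      [2,3] "built" : NP
  [3,4] "ate" : PP/S

S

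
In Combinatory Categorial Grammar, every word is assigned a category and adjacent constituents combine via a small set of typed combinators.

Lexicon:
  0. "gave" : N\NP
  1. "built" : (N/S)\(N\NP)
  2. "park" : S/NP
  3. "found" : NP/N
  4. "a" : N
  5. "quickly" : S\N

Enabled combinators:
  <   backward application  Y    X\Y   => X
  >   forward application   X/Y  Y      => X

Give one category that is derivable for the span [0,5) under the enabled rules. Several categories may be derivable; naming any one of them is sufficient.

N

[0,6] S   <
  [0,5] N   >
    [0,2] N/S   <
      [0,1] "gave" : N\NP
      [1,2] "built" : (N/S)\(N\NP)
    [2,5] S   >
      [2,3] "park" : S/NP
      [3,5] NP   >
        [3,4] "found" : NP/N
        [4,5] "a" : N
  [5,6] "quickly" : S\N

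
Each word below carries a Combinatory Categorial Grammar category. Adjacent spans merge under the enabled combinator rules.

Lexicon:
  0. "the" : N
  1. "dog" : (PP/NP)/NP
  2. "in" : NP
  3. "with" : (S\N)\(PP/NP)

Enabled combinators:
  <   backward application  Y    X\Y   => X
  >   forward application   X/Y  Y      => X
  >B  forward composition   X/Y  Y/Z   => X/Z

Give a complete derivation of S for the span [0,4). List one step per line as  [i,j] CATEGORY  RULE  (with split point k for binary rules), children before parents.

[0,1] N  lex  "the"
[1,2] (PP/NP)/NP  lex  "dog"
[2,3] NP  lex  "in"
[1,3] PP/NP  >  k=2
[3,4] (S\N)\(PP/NP)  lex  "with"
[1,4] S\N  <  k=3
[0,4] S  <  k=1

[0,4] S   <
  [0,1] "the" : N
  [1,4] S\N   <
    [1,3] PP/NP   >
      [1,2] "dog" : (PP/NP)/NP
      [2,3] "in" : NP
    [3,4] "with" : (S\N)\(PP/NP)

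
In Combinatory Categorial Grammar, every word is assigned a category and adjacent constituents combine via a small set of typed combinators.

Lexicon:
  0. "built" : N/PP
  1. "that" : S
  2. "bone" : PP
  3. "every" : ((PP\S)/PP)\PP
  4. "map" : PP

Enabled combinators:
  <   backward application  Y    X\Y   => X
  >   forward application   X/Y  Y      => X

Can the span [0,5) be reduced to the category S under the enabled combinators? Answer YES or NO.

N/PP S PP ((PP\S)/PP)\PP PP
CKY chart[0,5] = {N}; S ∉ chart

NO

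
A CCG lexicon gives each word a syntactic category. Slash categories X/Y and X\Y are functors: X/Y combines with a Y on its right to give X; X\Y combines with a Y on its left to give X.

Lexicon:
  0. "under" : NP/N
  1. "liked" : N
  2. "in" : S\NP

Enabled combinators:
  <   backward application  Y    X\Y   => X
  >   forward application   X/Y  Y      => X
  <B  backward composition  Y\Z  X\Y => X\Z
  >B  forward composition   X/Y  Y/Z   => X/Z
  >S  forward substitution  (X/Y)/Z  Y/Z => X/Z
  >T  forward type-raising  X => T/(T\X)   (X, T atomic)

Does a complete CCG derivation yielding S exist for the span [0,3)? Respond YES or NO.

[0,3] S   <
  [0,2] NP   >
    [0,1] "under" : NP/N
    [1,2] "liked" : N
  [2,3] "in" : S\NP

YES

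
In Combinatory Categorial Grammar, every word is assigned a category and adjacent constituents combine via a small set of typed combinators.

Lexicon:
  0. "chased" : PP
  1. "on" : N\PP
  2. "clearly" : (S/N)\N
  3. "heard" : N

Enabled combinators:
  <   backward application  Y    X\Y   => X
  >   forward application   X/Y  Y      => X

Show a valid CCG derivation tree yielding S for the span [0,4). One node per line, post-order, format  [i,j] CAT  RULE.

[0,4] S   >
  [0,3] S/N   <
    [0,2] N   <
      [0,1] "chased" : PP
      [1,2] "on" : N\PP
    [2,3] "clearly" : (S/N)\N
  [3,4] "heard" : N

[0,1] PP  lex  "chased"
[1,2] N\PP  lex  "on"
[0,2] N  <  k=1
[2,3] (S/N)\N  lex  "clearly"
[0,3] S/N  <  k=2
[3,4] N  lex  "heard"
[0,4] S  >  k=3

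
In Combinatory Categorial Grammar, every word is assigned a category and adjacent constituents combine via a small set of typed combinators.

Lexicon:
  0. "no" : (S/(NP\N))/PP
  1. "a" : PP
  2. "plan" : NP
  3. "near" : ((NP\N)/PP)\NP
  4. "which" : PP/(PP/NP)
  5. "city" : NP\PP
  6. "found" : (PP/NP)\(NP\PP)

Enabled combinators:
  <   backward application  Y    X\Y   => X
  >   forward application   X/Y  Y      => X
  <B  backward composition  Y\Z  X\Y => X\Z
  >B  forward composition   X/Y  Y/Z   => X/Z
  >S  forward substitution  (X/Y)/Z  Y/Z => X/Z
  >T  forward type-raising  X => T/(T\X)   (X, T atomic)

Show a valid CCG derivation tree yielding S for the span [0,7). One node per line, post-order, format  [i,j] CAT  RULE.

[0,1] (S/(NP\N))/PP  lex  "no"
[1,2] PP  lex  "a"
[0,2] S/(NP\N)  >  k=1
[2,3] NP  lex  "plan"
[3,4] ((NP\N)/PP)\NP  lex  "near"
[2,4] (NP\N)/PP  <  k=3
[4,5] PP/(PP/NP)  lex  "which"
[5,6] NP\PP  lex  "city"
[6,7] (PP/NP)\(NP\PP)  lex  "found"
[5,7] PP/NP  <  k=6
[4,7] PP  >  k=5
[2,7] NP\N  >  k=4
[0,7] S  >  k=2

[0,7] S   >
  [0,2] S/(NP\N)   >
    [0,1] "no" : (S/(NP\N))/PP
    [1,2] "a" : PP
  [2,7] NP\N   >
    [2,4] (NP\N)/PP   <
      [2,3] "plan" : NP
      [3,4] "near" : ((NP\N)/PP)\NP
    [4,7] PP   >
      [4,5] "which" : PP/(PP/NP)
      [5,7] PP/NP   <
        [5,6] "city" : NP\PP
        [6,7] "found" : (PP/NP)\(NP\PP)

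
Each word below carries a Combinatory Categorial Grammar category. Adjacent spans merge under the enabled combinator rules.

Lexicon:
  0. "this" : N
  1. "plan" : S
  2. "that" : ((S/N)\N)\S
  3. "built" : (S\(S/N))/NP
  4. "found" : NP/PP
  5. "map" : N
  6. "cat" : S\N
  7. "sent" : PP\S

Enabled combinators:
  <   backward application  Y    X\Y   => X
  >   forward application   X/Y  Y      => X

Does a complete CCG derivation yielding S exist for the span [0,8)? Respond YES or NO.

[0,8] S   <
  [0,3] S/N   <
    [0,1] "this" : N
    [1,3] (S/N)\N   <
      [1,2] "plan" : S
      [2,3] "that" : ((S/N)\N)\S
  [3,8] S\(S/N)   >
    [3,4] "built" : (S\(S/N))/NP
    [4,8] NP   >
      [4,5] "found" : NP/PP
      [5,8] PP   <
        [5,7] S   <
          [5,6] "map" : N
          [6,7] "cat" : S\N
        [7,8] "sent" : PP\S

YES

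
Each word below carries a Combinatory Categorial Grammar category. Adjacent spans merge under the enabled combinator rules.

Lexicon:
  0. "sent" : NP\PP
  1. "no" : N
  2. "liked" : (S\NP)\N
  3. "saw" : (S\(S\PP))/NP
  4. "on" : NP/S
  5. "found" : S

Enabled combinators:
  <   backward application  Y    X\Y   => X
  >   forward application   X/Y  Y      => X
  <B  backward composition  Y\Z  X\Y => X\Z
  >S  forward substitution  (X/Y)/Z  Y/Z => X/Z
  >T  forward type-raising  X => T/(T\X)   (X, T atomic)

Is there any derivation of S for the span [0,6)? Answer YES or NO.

[0,6] S   <
  [0,3] S\PP   <B
    [0,1] "sent" : NP\PP
    [1,3] S\NP   <
      [1,2] "no" : N
      [2,3] "liked" : (S\NP)\N
  [3,6] S\(S\PP)   >
    [3,4] "saw" : (S\(S\PP))/NP
    [4,6] NP   >
      [4,5] "on" : NP/S
      [5,6] "found" : S

YES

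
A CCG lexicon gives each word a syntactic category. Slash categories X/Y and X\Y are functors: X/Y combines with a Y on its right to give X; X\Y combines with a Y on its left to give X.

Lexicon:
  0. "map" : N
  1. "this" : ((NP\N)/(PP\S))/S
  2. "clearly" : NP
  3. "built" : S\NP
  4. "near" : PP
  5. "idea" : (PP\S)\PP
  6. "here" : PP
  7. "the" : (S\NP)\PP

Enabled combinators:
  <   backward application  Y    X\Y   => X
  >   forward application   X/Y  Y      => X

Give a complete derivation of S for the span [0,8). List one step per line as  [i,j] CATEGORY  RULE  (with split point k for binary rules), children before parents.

[0,1] N  lex  "map"
[1,2] ((NP\N)/(PP\S))/S  lex  "this"
[2,3] NP  lex  "clearly"
[3,4] S\NP  lex  "built"
[2,4] S  <  k=3
[1,4] (NP\N)/(PP\S)  >  k=2
[4,5] PP  lex  "near"
[5,6] (PP\S)\PP  lex  "idea"
[4,6] PP\S  <  k=5
[1,6] NP\N  >  k=4
[0,6] NP  <  k=1
[6,7] PP  lex  "here"
[7,8] (S\NP)\PP  lex  "the"
[6,8] S\NP  <  k=7
[0,8] S  <  k=6

[0,8] S   <
  [0,6] NP   <
    [0,1] "map" : N
    [1,6] NP\N   >
      [1,4] (NP\N)/(PP\S)   >
        [1,2] "this" : ((NP\N)/(PP\S))/S
        [2,4] S   <
          [2,3] "clearly" : NP
          [3,4] "built" : S\NP
      [4,6] PP\S   <
        [4,5] "near" : PP
        [5,6] "idea" : (PP\S)\PP
  [6,8] S\NP   <
    [6,7] "here" : PP
    [7,8] "the" : (S\NP)\PP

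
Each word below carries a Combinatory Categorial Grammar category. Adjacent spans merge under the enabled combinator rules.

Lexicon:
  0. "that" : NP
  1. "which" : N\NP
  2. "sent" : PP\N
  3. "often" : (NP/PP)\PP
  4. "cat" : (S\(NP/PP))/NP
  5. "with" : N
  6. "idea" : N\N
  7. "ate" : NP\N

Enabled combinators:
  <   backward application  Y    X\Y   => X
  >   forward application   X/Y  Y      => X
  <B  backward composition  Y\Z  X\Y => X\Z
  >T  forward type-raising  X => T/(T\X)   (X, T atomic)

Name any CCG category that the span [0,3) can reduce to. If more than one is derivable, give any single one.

PP

[0,8] S   <
  [0,4] NP/PP   <
    [0,3] PP   <
      [0,1] "that" : NP
      [1,3] PP\NP   <B
        [1,2] "which" : N\NP
        [2,3] "sent" : PP\N
    [3,4] "often" : (NP/PP)\PP
  [4,8] S\(NP/PP)   >
    [4,5] "cat" : (S\(NP/PP))/NP
    [5,8] NP   <
      [5,6] "with" : N
      [6,8] NP\N   <B
        [6,7] "idea" : N\N
        [7,8] "ate" : NP\N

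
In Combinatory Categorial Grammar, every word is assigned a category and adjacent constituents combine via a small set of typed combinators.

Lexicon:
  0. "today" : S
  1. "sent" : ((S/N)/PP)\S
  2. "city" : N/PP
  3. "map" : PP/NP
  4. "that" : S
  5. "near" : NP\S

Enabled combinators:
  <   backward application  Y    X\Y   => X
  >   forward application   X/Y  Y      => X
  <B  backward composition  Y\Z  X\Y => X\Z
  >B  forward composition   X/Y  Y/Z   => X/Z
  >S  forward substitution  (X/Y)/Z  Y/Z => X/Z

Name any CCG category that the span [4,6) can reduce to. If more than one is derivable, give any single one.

[0,6] S   >
  [0,4] S/NP   >B
    [0,3] S/PP   >S
      [0,2] (S/N)/PP   <
        [0,1] "today" : S
        [1,2] "sent" : ((S/N)/PP)\S
      [2,3] "city" : N/PP
    [3,4] "map" : PP/NP
  [4,6] NP   <
    [4,5] "that" : S
    [5,6] "near" : NP\S

NP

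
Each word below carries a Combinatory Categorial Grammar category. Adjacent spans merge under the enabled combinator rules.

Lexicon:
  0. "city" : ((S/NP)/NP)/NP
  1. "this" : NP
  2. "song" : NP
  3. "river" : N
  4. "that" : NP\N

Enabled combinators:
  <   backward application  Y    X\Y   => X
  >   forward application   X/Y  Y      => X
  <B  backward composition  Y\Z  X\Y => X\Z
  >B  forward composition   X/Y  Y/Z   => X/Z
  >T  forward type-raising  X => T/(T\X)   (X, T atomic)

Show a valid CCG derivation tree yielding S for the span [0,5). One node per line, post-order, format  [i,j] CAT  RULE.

[0,5] S   >
  [0,3] S/NP   >
    [0,2] (S/NP)/NP   >
      [0,1] "city" : ((S/NP)/NP)/NP
      [1,2] "this" : NP
    [2,3] "song" : NP
  [3,5] NP   <
    [3,4] "river" : N
    [4,5] "that" : NP\N

[0,1] ((S/NP)/NP)/NP  lex  "city"
[1,2] NP  lex  "this"
[0,2] (S/NP)/NP  >  k=1
[2,3] NP  lex  "song"
[0,3] S/NP  >  k=2
[3,4] N  lex  "river"
[4,5] NP\N  lex  "that"
[3,5] NP  <  k=4
[0,5] S  >  k=3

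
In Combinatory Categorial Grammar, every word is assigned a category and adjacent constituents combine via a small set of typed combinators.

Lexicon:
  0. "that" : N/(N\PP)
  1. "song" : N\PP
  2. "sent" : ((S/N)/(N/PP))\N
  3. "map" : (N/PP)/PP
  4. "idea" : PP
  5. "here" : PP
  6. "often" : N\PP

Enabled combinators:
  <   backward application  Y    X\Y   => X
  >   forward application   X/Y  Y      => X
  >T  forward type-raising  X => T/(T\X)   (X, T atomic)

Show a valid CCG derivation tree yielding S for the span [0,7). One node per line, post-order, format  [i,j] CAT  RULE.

[0,7] S   >
  [0,5] S/N   >
    [0,3] (S/N)/(N/PP)   <
      [0,2] N   >
        [0,1] "that" : N/(N\PP)
        [1,2] "song" : N\PP
      [2,3] "sent" : ((S/N)/(N/PP))\N
    [3,5] N/PP   >
      [3,4] "map" : (N/PP)/PP
      [4,5] "idea" : PP
  [5,7] N   >
    [5,6] N/(N\PP)   >T
      [5,6] "here" : PP
    [6,7] "often" : N\PP

[0,1] N/(N\PP)  lex  "that"
[1,2] N\PP  lex  "song"
[0,2] N  >  k=1
[2,3] ((S/N)/(N/PP))\N  lex  "sent"
[0,3] (S/N)/(N/PP)  <  k=2
[3,4] (N/PP)/PP  lex  "map"
[4,5] PP  lex  "idea"
[3,5] N/PP  >  k=4
[0,5] S/N  >  k=3
[5,6] PP  lex  "here"
[5,6] N/(N\PP)  >T
[6,7] N\PP  lex  "often"
[5,7] N  >  k=6
[0,7] S  >  k=5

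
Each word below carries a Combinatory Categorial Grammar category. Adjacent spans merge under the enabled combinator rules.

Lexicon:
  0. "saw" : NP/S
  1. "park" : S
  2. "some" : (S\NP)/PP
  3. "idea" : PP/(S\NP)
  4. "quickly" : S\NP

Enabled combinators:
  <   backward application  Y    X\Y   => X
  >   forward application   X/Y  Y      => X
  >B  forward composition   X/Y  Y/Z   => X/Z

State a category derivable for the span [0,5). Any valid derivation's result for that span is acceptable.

S

[0,5] S   <
  [0,2] NP   >
    [0,1] "saw" : NP/S
    [1,2] "park" : S
  [2,5] S\NP   >
    [2,3] "some" : (S\NP)/PP
    [3,5] PP   >
      [3,4] "idea" : PP/(S\NP)
      [4,5] "quickly" : S\NP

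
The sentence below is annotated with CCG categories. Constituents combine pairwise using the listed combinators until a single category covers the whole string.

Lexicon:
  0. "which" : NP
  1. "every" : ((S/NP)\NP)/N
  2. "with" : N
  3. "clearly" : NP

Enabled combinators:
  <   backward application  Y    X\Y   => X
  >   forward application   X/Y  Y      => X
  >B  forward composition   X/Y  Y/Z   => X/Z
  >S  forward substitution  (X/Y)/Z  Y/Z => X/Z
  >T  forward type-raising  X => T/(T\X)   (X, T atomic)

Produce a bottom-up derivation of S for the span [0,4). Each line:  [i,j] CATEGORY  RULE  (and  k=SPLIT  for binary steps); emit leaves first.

[0,4] S   >
  [0,3] S/NP   <
    [0,1] "which" : NP
    [1,3] (S/NP)\NP   >
      [1,2] "every" : ((S/NP)\NP)/N
      [2,3] "with" : N
  [3,4] "clearly" : NP

[0,1] NP  lex  "which"
[1,2] ((S/NP)\NP)/N  lex  "every"
[2,3] N  lex  "with"
[1,3] (S/NP)\NP  >  k=2
[0,3] S/NP  <  k=1
[3,4] NP  lex  "clearly"
[0,4] S  >  k=3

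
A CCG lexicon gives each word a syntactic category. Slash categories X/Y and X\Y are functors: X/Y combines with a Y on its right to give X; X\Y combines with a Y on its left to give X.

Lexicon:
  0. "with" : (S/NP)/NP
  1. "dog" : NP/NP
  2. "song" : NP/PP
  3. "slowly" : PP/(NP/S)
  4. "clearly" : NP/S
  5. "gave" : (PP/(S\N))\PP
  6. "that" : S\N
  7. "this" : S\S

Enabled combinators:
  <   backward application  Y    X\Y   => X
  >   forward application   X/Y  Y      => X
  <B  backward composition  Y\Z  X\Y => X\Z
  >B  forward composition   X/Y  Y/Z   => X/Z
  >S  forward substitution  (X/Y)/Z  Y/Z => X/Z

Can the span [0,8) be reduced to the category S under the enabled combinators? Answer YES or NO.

YES

[0,8] S   >
  [0,3] S/PP   >B
    [0,2] S/NP   >S
      [0,1] "with" : (S/NP)/NP
      [1,2] "dog" : NP/NP
    [2,3] "song" : NP/PP
  [3,8] PP   >
    [3,6] PP/(S\N)   <
      [3,5] PP   >
        [3,4] "slowly" : PP/(NP/S)
        [4,5] "clearly" : NP/S
      [5,6] "gave" : (PP/(S\N))\PP
    [6,8] S\N   <B
      [6,7] "that" : S\N
      [7,8] "this" : S\S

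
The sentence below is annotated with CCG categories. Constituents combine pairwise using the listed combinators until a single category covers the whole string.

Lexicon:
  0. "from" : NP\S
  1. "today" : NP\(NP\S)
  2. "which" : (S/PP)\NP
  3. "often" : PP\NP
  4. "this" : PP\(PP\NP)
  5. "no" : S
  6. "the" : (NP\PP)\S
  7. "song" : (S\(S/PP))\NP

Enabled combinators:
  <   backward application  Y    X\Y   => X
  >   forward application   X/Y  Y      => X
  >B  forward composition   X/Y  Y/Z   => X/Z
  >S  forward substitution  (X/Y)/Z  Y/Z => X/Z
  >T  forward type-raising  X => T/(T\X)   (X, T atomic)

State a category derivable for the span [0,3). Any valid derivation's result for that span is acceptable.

S/PP

[0,8] S   <
  [0,3] S/PP   <
    [0,2] NP   <
      [0,1] "from" : NP\S
      [1,2] "today" : NP\(NP\S)
    [2,3] "which" : (S/PP)\NP
  [3,8] S\(S/PP)   <
    [3,7] NP   <
      [3,5] PP   <
        [3,4] "often" : PP\NP
        [4,5] "this" : PP\(PP\NP)
      [5,7] NP\PP   <
        [5,6] "no" : S
        [6,7] "the" : (NP\PP)\S
    [7,8] "song" : (S\(S/PP))\NP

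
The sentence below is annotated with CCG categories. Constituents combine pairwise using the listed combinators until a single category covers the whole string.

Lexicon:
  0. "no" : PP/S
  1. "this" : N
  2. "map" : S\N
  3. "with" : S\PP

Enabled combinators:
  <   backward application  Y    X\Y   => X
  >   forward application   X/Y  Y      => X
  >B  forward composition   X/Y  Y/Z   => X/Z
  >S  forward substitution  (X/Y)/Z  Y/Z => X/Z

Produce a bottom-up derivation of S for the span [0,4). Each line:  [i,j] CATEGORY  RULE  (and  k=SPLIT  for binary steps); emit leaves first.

[0,4] S   <
  [0,3] PP   >
    [0,1] "no" : PP/S
    [1,3] S   <
      [1,2] "this" : N
      [2,3] "map" : S\N
  [3,4] "with" : S\PP

[0,1] PP/S  lex  "no"
[1,2] N  lex  "this"
[2,3] S\N  lex  "map"
[1,3] S  <  k=2
[0,3] PP  >  k=1
[3,4] S\PP  lex  "with"
[0,4] S  <  k=3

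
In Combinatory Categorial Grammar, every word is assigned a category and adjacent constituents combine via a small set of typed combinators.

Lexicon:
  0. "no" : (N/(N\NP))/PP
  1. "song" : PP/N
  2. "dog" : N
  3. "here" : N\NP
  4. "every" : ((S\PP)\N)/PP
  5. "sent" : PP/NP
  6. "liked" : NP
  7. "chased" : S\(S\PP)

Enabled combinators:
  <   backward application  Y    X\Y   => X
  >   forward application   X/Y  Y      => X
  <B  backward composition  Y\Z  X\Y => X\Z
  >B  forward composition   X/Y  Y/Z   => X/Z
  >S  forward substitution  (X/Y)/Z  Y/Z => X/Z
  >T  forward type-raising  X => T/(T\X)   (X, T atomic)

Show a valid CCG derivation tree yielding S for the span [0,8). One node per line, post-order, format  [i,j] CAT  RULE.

[0,8] S   <
  [0,7] S\PP   <
    [0,4] N   >
      [0,3] N/(N\NP)   >
        [0,1] "no" : (N/(N\NP))/PP
        [1,3] PP   >
          [1,2] "song" : PP/N
          [2,3] "dog" : N
      [3,4] "here" : N\NP
    [4,7] (S\PP)\N   >
      [4,5] "every" : ((S\PP)\N)/PP
      [5,7] PP   >
        [5,6] "sent" : PP/NP
        [6,7] "liked" : NP
  [7,8] "chased" : S\(S\PP)

[0,1] (N/(N\NP))/PP  lex  "no"
[1,2] PP/N  lex  "song"
[2,3] N  lex  "dog"
[1,3] PP  >  k=2
[0,3] N/(N\NP)  >  k=1
[3,4] N\NP  lex  "here"
[0,4] N  >  k=3
[4,5] ((S\PP)\N)/PP  lex  "every"
[5,6] PP/NP  lex  "sent"
[6,7] NP  lex  "liked"
[5,7] PP  >  k=6
[4,7] (S\PP)\N  >  k=5
[0,7] S\PP  <  k=4
[7,8] S\(S\PP)  lex  "chased"
[0,8] S  <  k=7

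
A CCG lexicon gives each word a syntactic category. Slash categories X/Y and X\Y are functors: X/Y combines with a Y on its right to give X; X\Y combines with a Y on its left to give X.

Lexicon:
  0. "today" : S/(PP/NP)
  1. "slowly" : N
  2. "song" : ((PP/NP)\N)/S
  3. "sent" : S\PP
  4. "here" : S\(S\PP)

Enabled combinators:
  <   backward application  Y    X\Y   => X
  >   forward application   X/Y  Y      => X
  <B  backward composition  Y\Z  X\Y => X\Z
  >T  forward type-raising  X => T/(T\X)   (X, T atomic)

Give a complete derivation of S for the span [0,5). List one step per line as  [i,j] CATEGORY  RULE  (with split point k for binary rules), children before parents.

[0,5] S   >
  [0,1] "today" : S/(PP/NP)
  [1,5] PP/NP   <
    [1,2] "slowly" : N
    [2,5] (PP/NP)\N   >
      [2,3] "song" : ((PP/NP)\N)/S
      [3,5] S   <
        [3,4] "sent" : S\PP
        [4,5] "here" : S\(S\PP)

[0,1] S/(PP/NP)  lex  "today"
[1,2] N  lex  "slowly"
[2,3] ((PP/NP)\N)/S  lex  "song"
[3,4] S\PP  lex  "sent"
[4,5] S\(S\PP)  lex  "here"
[3,5] S  <  k=4
[2,5] (PP/NP)\N  >  k=3
[1,5] PP/NP  <  k=2
[0,5] S  >  k=1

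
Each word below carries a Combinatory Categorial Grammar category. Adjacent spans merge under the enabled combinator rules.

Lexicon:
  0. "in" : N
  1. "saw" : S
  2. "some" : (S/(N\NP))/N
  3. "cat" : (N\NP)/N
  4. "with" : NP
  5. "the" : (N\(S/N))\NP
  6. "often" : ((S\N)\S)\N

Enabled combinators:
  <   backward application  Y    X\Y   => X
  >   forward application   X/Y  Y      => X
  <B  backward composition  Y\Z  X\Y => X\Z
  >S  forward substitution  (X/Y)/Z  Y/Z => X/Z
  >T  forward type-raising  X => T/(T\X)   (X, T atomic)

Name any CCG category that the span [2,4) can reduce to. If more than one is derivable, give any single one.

[0,7] S   <
  [0,1] "in" : N
  [1,7] S\N   <
    [1,2] "saw" : S
    [2,7] (S\N)\S   <
      [2,6] N   <
        [2,4] S/N   >S
          [2,3] "some" : (S/(N\NP))/N
          [3,4] "cat" : (N\NP)/N
        [4,6] N\(S/N)   <
          [4,5] "with" : NP
          [5,6] "the" : (N\(S/N))\NP
      [6,7] "often" : ((S\N)\S)\N

S/N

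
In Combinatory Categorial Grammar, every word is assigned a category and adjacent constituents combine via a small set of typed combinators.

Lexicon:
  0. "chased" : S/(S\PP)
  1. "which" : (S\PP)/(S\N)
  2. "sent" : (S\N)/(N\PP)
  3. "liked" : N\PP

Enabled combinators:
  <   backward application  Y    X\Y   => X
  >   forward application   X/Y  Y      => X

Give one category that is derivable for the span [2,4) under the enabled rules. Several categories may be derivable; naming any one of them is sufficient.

S\N

[0,4] S   >
  [0,1] "chased" : S/(S\PP)
  [1,4] S\PP   >
    [1,2] "which" : (S\PP)/(S\N)
    [2,4] S\N   >
      [2,3] "sent" : (S\N)/(N\PP)
      [3,4] "liked" : N\PP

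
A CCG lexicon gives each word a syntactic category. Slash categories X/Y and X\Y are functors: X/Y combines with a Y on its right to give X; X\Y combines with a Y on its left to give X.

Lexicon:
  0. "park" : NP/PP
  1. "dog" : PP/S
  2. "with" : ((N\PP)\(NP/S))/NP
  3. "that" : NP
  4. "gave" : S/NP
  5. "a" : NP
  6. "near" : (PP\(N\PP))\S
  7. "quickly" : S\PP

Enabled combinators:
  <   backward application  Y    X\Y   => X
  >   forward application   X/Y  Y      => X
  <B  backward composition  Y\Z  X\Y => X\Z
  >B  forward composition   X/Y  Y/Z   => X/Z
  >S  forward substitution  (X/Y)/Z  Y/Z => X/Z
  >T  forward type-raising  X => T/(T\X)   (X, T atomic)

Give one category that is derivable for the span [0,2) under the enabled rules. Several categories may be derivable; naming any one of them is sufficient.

[0,8] S   <
  [0,7] PP   <
    [0,4] N\PP   <
      [0,2] NP/S   >B
        [0,1] "park" : NP/PP
        [1,2] "dog" : PP/S
      [2,4] (N\PP)\(NP/S)   >
        [2,3] "with" : ((N\PP)\(NP/S))/NP
        [3,4] "that" : NP
    [4,7] PP\(N\PP)   <
      [4,6] S   >
        [4,5] "gave" : S/NP
        [5,6] "a" : NP
      [6,7] "near" : (PP\(N\PP))\S
  [7,8] "quickly" : S\PP

NP/S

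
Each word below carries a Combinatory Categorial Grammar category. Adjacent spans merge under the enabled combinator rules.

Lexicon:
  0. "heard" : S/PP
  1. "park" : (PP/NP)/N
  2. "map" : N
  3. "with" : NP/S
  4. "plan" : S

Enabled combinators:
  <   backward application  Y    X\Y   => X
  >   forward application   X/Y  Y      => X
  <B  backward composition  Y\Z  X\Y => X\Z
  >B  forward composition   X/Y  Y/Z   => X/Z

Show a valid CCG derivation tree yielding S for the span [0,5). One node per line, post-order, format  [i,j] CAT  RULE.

[0,5] S   >
  [0,3] S/NP   >B
    [0,1] "heard" : S/PP
    [1,3] PP/NP   >
      [1,2] "park" : (PP/NP)/N
      [2,3] "map" : N
  [3,5] NP   >
    [3,4] "with" : NP/S
    [4,5] "plan" : S

[0,1] S/PP  lex  "heard"
[1,2] (PP/NP)/N  lex  "park"
[2,3] N  lex  "map"
[1,3] PP/NP  >  k=2
[0,3] S/NP  >B  k=1
[3,4] NP/S  lex  "with"
[4,5] S  lex  "plan"
[3,5] NP  >  k=4
[0,5] S  >  k=3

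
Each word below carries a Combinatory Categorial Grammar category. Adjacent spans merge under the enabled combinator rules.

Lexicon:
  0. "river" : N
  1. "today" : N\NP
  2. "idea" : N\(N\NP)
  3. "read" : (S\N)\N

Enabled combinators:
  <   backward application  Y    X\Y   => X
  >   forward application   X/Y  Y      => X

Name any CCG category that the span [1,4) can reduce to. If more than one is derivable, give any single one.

S\N

[0,4] S   <
  [0,1] "river" : N
  [1,4] S\N   <
    [1,3] N   <
      [1,2] "today" : N\NP
      [2,3] "idea" : N\(N\NP)
    [3,4] "read" : (S\N)\N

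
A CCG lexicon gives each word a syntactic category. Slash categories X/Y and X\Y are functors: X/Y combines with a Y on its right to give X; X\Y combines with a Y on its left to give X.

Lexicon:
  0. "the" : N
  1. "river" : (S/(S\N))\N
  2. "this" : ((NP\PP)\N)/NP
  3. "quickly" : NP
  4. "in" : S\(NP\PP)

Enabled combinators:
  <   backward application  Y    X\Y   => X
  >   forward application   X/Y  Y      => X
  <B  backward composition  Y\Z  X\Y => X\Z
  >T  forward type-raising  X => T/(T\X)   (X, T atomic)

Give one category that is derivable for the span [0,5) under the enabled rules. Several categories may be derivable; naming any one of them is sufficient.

S

[0,5] S   >
  [0,2] S/(S\N)   <
    [0,1] "the" : N
    [1,2] "river" : (S/(S\N))\N
  [2,5] S\N   <B
    [2,4] (NP\PP)\N   >
      [2,3] "this" : ((NP\PP)\N)/NP
      [3,4] "quickly" : NP
    [4,5] "in" : S\(NP\PP)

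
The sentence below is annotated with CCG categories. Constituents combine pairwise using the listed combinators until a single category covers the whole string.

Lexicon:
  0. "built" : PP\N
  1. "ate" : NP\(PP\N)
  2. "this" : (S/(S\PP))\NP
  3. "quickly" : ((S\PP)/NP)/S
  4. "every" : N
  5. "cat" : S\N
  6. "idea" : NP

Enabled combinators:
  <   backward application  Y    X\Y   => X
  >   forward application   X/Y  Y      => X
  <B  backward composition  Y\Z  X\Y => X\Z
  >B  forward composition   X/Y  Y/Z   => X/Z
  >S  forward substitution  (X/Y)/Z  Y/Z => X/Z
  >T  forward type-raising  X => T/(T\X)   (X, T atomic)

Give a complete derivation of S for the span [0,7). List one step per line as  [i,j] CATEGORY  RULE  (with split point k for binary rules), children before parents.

[0,7] S   >
  [0,3] S/(S\PP)   <
    [0,2] NP   <
      [0,1] "built" : PP\N
      [1,2] "ate" : NP\(PP\N)
    [2,3] "this" : (S/(S\PP))\NP
  [3,7] S\PP   >
    [3,6] (S\PP)/NP   >
      [3,4] "quickly" : ((S\PP)/NP)/S
      [4,6] S   >
        [4,5] S/(S\N)   >T
          [4,5] "every" : N
        [5,6] "cat" : S\N
    [6,7] "idea" : NP

[0,1] PP\N  lex  "built"
[1,2] NP\(PP\N)  lex  "ate"
[0,2] NP  <  k=1
[2,3] (S/(S\PP))\NP  lex  "this"
[0,3] S/(S\PP)  <  k=2
[3,4] ((S\PP)/NP)/S  lex  "quickly"
[4,5] N  lex  "every"
[4,5] S/(S\N)  >T
[5,6] S\N  lex  "cat"
[4,6] S  >  k=5
[3,6] (S\PP)/NP  >  k=4
[6,7] NP  lex  "idea"
[3,7] S\PP  >  k=6
[0,7] S  >  k=3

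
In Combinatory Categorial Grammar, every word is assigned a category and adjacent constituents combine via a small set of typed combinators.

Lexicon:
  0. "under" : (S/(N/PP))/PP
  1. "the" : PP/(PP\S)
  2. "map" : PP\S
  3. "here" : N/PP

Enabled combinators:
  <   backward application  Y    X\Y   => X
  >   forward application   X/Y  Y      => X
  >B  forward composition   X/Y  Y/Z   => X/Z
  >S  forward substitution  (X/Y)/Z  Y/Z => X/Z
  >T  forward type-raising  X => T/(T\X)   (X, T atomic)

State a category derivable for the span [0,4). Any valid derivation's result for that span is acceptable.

S

[0,4] S   >
  [0,3] S/(N/PP)   >
    [0,1] "under" : (S/(N/PP))/PP
    [1,3] PP   >
      [1,2] "the" : PP/(PP\S)
      [2,3] "map" : PP\S
  [3,4] "here" : N/PP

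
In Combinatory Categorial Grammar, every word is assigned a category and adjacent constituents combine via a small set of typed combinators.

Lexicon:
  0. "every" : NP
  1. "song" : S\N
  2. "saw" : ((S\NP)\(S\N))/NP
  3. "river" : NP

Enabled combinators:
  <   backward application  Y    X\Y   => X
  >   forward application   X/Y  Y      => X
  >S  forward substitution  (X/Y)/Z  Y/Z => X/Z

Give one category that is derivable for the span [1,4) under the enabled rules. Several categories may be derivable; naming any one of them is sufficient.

S\NP

[0,4] S   <
  [0,1] "every" : NP
  [1,4] S\NP   <
    [1,2] "song" : S\N
    [2,4] (S\NP)\(S\N)   >
      [2,3] "saw" : ((S\NP)\(S\N))/NP
      [3,4] "river" : NP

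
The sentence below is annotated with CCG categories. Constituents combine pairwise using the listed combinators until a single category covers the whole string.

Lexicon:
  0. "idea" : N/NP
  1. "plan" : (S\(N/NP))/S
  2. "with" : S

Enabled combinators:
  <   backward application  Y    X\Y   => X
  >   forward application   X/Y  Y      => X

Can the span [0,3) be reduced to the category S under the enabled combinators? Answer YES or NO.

YES

[0,3] S   <
  [0,1] "idea" : N/NP
  [1,3] S\(N/NP)   >
    [1,2] "plan" : (S\(N/NP))/S
    [2,3] "with" : S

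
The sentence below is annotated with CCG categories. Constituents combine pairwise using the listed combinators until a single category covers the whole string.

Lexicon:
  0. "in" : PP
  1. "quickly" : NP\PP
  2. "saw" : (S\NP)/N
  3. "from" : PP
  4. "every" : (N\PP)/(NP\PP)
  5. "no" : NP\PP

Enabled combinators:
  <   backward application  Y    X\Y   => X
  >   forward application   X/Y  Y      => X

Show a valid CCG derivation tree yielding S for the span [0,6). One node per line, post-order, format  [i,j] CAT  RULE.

[0,6] S   <
  [0,2] NP   <
    [0,1] "in" : PP
    [1,2] "quickly" : NP\PP
  [2,6] S\NP   >
    [2,3] "saw" : (S\NP)/N
    [3,6] N   <
      [3,4] "from" : PP
      [4,6] N\PP   >
        [4,5] "every" : (N\PP)/(NP\PP)
        [5,6] "no" : NP\PP

[0,1] PP  lex  "in"
[1,2] NP\PP  lex  "quickly"
[0,2] NP  <  k=1
[2,3] (S\NP)/N  lex  "saw"
[3,4] PP  lex  "from"
[4,5] (N\PP)/(NP\PP)  lex  "every"
[5,6] NP\PP  lex  "no"
[4,6] N\PP  >  k=5
[3,6] N  <  k=4
[2,6] S\NP  >  k=3
[0,6] S  <  k=2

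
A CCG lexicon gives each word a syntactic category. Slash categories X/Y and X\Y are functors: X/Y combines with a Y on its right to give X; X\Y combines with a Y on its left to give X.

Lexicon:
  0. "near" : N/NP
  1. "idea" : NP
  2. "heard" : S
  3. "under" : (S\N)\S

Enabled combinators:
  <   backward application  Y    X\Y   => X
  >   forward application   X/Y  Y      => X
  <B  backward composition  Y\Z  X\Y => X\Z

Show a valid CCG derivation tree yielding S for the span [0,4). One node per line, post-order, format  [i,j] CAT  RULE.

[0,4] S   <
  [0,2] N   >
    [0,1] "near" : N/NP
    [1,2] "idea" : NP
  [2,4] S\N   <
    [2,3] "heard" : S
    [3,4] "under" : (S\N)\S

[0,1] N/NP  lex  "near"
[1,2] NP  lex  "idea"
[0,2] N  >  k=1
[2,3] S  lex  "heard"
[3,4] (S\N)\S  lex  "under"
[2,4] S\N  <  k=3
[0,4] S  <  k=2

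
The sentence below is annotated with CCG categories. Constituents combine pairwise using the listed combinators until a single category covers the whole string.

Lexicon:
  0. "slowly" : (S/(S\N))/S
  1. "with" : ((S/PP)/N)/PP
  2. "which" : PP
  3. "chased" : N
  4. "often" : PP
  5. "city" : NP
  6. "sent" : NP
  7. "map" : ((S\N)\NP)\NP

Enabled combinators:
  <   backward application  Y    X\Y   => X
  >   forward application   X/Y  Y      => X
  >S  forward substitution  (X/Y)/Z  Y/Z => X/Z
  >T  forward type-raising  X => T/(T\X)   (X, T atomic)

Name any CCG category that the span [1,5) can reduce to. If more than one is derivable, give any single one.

S

[0,8] S   >
  [0,5] S/(S\N)   >
    [0,1] "slowly" : (S/(S\N))/S
    [1,5] S   >
      [1,4] S/PP   >
        [1,3] (S/PP)/N   >
          [1,2] "with" : ((S/PP)/N)/PP
          [2,3] "which" : PP
        [3,4] "chased" : N
      [4,5] "often" : PP
  [5,8] S\N   <
    [5,6] "city" : NP
    [6,8] (S\N)\NP   <
      [6,7] "sent" : NP
      [7,8] "map" : ((S\N)\NP)\NP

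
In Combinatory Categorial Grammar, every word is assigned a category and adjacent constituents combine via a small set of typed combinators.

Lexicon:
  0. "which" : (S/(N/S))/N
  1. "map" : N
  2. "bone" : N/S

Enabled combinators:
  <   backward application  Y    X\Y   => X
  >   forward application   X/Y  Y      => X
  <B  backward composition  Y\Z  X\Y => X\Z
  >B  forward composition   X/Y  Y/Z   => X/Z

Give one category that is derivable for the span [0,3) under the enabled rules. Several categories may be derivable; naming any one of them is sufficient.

S

[0,3] S   >
  [0,2] S/(N/S)   >
    [0,1] "which" : (S/(N/S))/N
    [1,2] "map" : N
  [2,3] "bone" : N/S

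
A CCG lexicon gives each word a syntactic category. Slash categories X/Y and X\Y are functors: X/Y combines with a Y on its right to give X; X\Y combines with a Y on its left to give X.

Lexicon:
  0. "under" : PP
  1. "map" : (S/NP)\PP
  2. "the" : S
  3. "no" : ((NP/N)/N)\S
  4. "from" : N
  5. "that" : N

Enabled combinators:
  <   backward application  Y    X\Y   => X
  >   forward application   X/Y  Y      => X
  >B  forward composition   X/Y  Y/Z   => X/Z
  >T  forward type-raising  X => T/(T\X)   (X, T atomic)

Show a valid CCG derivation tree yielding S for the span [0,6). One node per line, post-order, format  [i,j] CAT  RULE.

[0,1] PP  lex  "under"
[1,2] (S/NP)\PP  lex  "map"
[0,2] S/NP  <  k=1
[2,3] S  lex  "the"
[3,4] ((NP/N)/N)\S  lex  "no"
[2,4] (NP/N)/N  <  k=3
[4,5] N  lex  "from"
[2,5] NP/N  >  k=4
[5,6] N  lex  "that"
[2,6] NP  >  k=5
[0,6] S  >  k=2

[0,6] S   >
  [0,2] S/NP   <
    [0,1] "under" : PP
    [1,2] "map" : (S/NP)\PP
  [2,6] NP   >
    [2,5] NP/N   >
      [2,4] (NP/N)/N   <
        [2,3] "the" : S
        [3,4] "no" : ((NP/N)/N)\S
      [4,5] "from" : N
    [5,6] "that" : N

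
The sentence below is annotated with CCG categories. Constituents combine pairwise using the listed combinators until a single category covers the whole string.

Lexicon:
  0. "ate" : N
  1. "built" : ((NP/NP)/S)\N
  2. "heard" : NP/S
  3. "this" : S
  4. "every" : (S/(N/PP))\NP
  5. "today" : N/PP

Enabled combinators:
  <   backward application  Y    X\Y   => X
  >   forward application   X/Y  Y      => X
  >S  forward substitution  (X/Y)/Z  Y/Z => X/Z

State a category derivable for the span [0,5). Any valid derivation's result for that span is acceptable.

S/(N/PP)

[0,6] S   >
  [0,5] S/(N/PP)   <
    [0,4] NP   >
      [0,3] NP/S   >S
        [0,2] (NP/NP)/S   <
          [0,1] "ate" : N
          [1,2] "built" : ((NP/NP)/S)\N
        [2,3] "heard" : NP/S
      [3,4] "this" : S
    [4,5] "every" : (S/(N/PP))\NP
  [5,6] "today" : N/PP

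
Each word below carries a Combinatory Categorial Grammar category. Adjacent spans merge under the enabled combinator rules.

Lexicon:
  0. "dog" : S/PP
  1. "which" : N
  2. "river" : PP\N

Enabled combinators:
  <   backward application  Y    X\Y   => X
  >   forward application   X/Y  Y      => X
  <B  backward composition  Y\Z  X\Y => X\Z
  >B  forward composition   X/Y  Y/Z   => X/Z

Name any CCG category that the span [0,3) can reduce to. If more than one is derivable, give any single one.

S

[0,3] S   >
  [0,1] "dog" : S/PP
  [1,3] PP   <
    [1,2] "which" : N
    [2,3] "river" : PP\N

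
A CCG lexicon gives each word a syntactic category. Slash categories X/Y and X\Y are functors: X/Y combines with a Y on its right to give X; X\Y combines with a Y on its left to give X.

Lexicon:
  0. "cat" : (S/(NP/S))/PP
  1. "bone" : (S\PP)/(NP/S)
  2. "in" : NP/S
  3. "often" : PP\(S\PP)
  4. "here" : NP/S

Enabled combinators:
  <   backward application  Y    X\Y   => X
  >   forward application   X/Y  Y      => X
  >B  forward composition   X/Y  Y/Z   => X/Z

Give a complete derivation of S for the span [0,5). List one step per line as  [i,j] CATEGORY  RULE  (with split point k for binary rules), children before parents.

[0,1] (S/(NP/S))/PP  lex  "cat"
[1,2] (S\PP)/(NP/S)  lex  "bone"
[2,3] NP/S  lex  "in"
[1,3] S\PP  >  k=2
[3,4] PP\(S\PP)  lex  "often"
[1,4] PP  <  k=3
[0,4] S/(NP/S)  >  k=1
[4,5] NP/S  lex  "here"
[0,5] S  >  k=4

[0,5] S   >
  [0,4] S/(NP/S)   >
    [0,1] "cat" : (S/(NP/S))/PP
    [1,4] PP   <
      [1,3] S\PP   >
        [1,2] "bone" : (S\PP)/(NP/S)
        [2,3] "in" : NP/S
      [3,4] "often" : PP\(S\PP)
  [4,5] "here" : NP/S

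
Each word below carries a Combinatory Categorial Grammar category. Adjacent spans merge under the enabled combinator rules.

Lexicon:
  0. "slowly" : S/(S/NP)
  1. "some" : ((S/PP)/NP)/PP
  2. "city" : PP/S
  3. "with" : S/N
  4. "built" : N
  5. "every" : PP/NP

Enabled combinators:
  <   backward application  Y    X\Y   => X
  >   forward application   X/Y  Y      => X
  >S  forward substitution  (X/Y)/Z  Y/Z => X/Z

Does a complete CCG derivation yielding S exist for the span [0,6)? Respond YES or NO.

[0,6] S   >
  [0,1] "slowly" : S/(S/NP)
  [1,6] S/NP   >S
    [1,5] (S/PP)/NP   >
      [1,2] "some" : ((S/PP)/NP)/PP
      [2,5] PP   >
        [2,3] "city" : PP/S
        [3,5] S   >
          [3,4] "with" : S/N
          [4,5] "built" : N
    [5,6] "every" : PP/NP

YES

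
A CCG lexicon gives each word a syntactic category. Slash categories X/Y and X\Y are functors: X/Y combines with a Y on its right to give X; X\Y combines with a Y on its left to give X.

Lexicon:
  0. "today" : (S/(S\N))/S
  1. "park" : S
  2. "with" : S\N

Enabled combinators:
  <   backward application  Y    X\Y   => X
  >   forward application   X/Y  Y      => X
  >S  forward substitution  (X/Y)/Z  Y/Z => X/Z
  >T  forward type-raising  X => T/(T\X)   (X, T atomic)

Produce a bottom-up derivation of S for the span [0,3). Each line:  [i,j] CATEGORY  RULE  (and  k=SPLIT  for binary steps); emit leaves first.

[0,3] S   >
  [0,2] S/(S\N)   >
    [0,1] "today" : (S/(S\N))/S
    [1,2] "park" : S
  [2,3] "with" : S\N

[0,1] (S/(S\N))/S  lex  "today"
[1,2] S  lex  "park"
[0,2] S/(S\N)  >  k=1
[2,3] S\N  lex  "with"
[0,3] S  >  k=2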